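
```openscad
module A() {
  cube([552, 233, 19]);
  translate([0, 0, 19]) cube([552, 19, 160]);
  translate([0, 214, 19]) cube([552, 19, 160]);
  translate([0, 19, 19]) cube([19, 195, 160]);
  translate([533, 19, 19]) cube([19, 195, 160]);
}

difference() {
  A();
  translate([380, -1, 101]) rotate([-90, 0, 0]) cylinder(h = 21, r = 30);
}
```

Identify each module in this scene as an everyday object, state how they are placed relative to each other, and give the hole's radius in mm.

The subtracted cylinder has r = 30 mm.

A is an open box. The open box has a circular hole through its front wall. The hole's radius is 30 mm.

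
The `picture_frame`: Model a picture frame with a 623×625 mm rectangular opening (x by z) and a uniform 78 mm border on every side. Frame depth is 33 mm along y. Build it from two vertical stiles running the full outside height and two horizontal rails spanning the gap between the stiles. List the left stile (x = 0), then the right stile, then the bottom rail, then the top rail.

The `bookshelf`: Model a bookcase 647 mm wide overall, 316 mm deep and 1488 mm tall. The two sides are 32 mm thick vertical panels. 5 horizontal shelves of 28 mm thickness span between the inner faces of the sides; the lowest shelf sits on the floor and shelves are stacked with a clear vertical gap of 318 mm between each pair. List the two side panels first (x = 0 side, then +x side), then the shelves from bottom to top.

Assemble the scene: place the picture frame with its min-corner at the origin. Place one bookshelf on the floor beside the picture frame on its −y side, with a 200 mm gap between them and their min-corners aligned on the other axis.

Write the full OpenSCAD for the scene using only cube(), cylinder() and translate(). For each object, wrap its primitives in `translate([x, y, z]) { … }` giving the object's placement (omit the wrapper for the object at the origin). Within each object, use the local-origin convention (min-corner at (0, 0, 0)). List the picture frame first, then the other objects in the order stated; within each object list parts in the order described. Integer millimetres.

cube([78, 33, 781]);
translate([701, 0, 0]) cube([78, 33, 781]);
translate([78, 0, 0]) cube([623, 33, 78]);
translate([78, 0, 703]) cube([623, 33, 78]);
translate([0, -516, 0]) {
  cube([32, 316, 1488]);
  translate([615, 0, 0]) cube([32, 316, 1488]);
  translate([32, 0, 0]) cube([583, 316, 28]);
  translate([32, 0, 346]) cube([583, 316, 28]);
  translate([32, 0, 692]) cube([583, 316, 28]);
  translate([32, 0, 1038]) cube([583, 316, 28]);
  translate([32, 0, 1384]) cube([583, 316, 28]);
}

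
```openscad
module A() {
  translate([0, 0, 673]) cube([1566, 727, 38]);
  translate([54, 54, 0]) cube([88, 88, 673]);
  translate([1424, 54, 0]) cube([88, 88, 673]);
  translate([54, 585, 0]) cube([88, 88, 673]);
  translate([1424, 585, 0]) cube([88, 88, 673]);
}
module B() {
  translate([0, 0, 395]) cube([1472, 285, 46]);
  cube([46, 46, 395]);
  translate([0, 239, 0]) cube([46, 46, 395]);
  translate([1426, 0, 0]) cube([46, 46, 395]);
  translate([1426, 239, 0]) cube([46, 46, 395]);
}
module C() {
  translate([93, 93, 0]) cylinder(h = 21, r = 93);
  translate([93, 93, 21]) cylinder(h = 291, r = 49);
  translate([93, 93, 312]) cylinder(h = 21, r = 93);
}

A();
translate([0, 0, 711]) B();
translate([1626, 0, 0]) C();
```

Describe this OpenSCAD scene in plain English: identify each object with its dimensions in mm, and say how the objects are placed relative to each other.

A is a table: top 1566 mm (x) × 727 mm (y), 38 mm thick, upper face at z = 711 mm, on four 88×88 mm square legs, each inset 54 mm from the nearest pair of top edges, running from z = 0 to the bottom of the top.

B is a bench: a 1472×285 mm seat slab, 46 mm thick, top at z = 441 mm, on four 46×46 mm square legs flush with the seat corners and standing on z = 0.

C is a spool: two coaxial disc flanges of radius 93 mm and thickness 21 mm, joined by a core cylinder of radius 49 mm and height 291 mm. The lower flange rests on z = 0 and the three cylinders share a vertical axis.

The bench is on top of the table. The spool is on the floor beside the table on its +x side.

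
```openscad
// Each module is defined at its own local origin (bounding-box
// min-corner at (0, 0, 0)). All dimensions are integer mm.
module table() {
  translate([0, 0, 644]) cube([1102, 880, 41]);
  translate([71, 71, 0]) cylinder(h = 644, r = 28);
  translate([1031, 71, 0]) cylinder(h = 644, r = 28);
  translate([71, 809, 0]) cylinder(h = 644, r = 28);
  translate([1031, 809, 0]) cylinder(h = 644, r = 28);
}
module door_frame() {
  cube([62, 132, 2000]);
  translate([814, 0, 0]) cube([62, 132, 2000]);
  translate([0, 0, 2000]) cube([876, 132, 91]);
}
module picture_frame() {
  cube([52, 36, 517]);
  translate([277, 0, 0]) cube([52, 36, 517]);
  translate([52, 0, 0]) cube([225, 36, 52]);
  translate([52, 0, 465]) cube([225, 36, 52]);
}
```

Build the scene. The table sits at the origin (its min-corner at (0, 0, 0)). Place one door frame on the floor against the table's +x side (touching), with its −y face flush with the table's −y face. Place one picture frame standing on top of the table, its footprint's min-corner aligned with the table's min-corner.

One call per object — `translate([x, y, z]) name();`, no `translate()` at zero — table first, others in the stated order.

table();
translate([1102, 0, 0]) door_frame();
translate([0, 0, 685]) picture_frame();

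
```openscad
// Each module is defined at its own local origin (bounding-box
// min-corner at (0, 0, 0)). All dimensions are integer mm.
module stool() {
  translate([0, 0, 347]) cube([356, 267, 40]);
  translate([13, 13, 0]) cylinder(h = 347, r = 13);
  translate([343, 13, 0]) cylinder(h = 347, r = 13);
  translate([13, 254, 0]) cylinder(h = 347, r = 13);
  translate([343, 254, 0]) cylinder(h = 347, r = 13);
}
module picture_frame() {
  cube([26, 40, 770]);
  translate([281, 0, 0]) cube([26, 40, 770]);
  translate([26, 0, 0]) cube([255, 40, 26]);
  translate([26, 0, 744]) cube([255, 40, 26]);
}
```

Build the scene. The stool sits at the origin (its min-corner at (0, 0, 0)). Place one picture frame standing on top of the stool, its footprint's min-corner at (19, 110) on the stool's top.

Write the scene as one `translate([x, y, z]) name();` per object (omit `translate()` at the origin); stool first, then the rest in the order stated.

stool();
translate([19, 110, 387]) picture_frame();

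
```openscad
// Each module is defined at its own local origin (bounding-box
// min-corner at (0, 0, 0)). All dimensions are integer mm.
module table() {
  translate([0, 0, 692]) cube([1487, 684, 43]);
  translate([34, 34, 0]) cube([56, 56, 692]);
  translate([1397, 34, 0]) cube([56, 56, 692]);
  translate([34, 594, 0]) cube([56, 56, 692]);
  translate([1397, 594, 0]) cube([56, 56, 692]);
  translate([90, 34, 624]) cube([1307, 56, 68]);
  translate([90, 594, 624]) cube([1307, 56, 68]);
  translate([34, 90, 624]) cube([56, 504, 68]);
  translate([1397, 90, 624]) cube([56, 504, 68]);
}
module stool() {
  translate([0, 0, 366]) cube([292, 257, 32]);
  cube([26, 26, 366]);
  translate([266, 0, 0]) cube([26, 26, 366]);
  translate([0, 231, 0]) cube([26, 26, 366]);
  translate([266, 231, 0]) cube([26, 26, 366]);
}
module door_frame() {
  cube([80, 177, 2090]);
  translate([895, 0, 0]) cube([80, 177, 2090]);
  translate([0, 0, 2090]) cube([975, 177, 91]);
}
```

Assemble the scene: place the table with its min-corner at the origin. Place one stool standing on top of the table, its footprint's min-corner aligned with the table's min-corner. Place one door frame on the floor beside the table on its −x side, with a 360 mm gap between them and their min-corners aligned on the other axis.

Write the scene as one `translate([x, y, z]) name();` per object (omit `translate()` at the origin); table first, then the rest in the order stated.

table();
translate([0, 0, 735]) stool();
translate([-1335, 0, 0]) door_frame();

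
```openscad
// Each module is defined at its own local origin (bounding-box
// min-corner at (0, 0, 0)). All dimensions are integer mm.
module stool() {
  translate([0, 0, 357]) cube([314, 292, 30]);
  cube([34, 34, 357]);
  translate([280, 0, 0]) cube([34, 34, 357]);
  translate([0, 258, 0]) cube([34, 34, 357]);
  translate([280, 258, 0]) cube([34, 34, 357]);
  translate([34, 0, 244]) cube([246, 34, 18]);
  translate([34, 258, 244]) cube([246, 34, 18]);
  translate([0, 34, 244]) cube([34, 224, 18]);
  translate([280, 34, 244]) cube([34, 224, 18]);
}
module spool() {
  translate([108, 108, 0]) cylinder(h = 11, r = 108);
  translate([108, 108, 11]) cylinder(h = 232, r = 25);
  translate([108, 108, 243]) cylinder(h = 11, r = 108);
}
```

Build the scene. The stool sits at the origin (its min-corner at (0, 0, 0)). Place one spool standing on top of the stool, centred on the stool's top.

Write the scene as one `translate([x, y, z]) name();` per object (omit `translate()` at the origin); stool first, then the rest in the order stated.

stool();
translate([49, 38, 387]) spool();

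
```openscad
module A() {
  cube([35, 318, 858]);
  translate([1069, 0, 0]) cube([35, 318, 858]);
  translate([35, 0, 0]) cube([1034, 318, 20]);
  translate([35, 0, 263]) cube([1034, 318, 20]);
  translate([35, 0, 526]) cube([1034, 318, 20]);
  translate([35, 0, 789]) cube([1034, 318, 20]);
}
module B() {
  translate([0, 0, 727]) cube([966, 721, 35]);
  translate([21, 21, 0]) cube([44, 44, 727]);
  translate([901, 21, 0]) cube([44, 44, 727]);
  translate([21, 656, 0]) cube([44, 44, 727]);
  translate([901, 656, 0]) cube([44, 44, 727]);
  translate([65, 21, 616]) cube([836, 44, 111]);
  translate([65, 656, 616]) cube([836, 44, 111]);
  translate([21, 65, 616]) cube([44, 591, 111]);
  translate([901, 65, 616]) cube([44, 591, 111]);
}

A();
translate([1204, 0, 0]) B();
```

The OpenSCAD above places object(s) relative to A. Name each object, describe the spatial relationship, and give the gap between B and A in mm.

The table's nearest face is 100 mm from the bookshelf's +x face.

A is a bookshelf. B is a table. The table is on the floor beside the bookshelf on its +x side. The gap between the table and the bookshelf is 100 mm.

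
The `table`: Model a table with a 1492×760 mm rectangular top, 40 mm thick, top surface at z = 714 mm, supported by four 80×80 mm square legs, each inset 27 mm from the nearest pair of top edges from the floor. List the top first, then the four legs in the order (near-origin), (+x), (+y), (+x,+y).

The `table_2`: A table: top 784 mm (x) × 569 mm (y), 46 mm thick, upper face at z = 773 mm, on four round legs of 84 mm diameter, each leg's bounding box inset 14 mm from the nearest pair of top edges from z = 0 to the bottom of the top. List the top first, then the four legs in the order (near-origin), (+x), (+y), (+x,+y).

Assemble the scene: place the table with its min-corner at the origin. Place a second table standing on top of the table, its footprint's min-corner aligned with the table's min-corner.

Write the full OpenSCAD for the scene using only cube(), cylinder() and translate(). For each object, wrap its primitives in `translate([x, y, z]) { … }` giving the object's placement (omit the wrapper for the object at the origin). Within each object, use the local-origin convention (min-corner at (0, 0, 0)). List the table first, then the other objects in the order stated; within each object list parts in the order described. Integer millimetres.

translate([0, 0, 674]) cube([1492, 760, 40]);
translate([27, 27, 0]) cube([80, 80, 674]);
translate([1385, 27, 0]) cube([80, 80, 674]);
translate([27, 653, 0]) cube([80, 80, 674]);
translate([1385, 653, 0]) cube([80, 80, 674]);
translate([0, 0, 714]) {
  translate([0, 0, 727]) cube([784, 569, 46]);
  translate([56, 56, 0]) cylinder(h = 727, r = 42);
  translate([728, 56, 0]) cylinder(h = 727, r = 42);
  translate([56, 513, 0]) cylinder(h = 727, r = 42);
  translate([728, 513, 0]) cylinder(h = 727, r = 42);
}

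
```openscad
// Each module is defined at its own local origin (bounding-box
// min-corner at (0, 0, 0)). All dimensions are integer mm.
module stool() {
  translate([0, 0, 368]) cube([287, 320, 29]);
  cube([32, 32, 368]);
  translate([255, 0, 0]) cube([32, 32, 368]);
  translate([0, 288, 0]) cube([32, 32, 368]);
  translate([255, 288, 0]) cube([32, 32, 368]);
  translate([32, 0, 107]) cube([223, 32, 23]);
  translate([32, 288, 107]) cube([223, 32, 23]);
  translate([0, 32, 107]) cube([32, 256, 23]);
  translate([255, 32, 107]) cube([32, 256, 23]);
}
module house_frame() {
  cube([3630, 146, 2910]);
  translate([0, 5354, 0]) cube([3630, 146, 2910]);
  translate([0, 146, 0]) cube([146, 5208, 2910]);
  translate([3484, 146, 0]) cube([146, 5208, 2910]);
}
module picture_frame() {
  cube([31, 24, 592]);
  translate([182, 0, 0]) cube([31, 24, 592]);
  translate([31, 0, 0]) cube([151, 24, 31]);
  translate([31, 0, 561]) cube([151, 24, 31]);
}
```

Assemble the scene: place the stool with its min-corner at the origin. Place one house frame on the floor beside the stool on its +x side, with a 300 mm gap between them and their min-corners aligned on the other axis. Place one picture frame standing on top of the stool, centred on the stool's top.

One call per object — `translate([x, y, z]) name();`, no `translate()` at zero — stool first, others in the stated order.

stool();
translate([587, 0, 0]) house_frame();
translate([37, 148, 397]) picture_frame();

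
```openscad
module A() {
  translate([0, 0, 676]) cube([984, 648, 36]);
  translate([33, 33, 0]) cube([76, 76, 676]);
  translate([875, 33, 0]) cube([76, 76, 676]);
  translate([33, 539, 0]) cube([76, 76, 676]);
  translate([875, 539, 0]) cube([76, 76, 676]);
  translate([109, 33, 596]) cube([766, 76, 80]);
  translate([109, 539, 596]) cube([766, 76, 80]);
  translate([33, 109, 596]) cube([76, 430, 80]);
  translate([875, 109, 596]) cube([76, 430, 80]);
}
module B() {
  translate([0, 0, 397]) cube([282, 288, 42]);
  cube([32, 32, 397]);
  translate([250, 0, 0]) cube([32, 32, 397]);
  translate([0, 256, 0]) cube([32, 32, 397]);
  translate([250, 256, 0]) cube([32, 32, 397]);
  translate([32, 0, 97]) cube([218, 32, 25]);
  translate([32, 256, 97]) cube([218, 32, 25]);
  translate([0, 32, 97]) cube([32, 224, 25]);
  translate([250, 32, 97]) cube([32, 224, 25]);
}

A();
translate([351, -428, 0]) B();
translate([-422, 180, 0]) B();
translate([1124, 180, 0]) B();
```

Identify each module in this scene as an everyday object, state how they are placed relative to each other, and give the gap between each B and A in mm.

Each stool's nearest face is 140 mm from the table's bounding box.

A is a table. B is a stool. Three stools sit around the table at the −y, −x, +x sides. The gap between each stool and the table is 140 mm.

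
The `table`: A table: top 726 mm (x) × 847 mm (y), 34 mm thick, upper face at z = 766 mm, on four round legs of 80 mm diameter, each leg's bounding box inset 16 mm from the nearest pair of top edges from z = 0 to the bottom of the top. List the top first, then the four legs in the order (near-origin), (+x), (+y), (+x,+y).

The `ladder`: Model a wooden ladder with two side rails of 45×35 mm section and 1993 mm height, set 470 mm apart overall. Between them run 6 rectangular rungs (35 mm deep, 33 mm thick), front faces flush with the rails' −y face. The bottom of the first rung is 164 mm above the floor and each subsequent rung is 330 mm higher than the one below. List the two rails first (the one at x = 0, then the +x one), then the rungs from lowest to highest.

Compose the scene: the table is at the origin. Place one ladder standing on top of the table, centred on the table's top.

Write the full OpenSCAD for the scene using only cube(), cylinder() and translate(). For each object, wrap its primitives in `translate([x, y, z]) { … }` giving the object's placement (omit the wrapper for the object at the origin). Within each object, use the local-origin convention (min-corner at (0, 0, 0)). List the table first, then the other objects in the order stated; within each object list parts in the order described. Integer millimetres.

translate([0, 0, 732]) cube([726, 847, 34]);
translate([56, 56, 0]) cylinder(h = 732, r = 40);
translate([670, 56, 0]) cylinder(h = 732, r = 40);
translate([56, 791, 0]) cylinder(h = 732, r = 40);
translate([670, 791, 0]) cylinder(h = 732, r = 40);
translate([128, 406, 766]) {
  cube([45, 35, 1993]);
  translate([425, 0, 0]) cube([45, 35, 1993]);
  translate([45, 0, 164]) cube([380, 35, 33]);
  translate([45, 0, 494]) cube([380, 35, 33]);
  translate([45, 0, 824]) cube([380, 35, 33]);
  translate([45, 0, 1154]) cube([380, 35, 33]);
  translate([45, 0, 1484]) cube([380, 35, 33]);
  translate([45, 0, 1814]) cube([380, 35, 33]);
}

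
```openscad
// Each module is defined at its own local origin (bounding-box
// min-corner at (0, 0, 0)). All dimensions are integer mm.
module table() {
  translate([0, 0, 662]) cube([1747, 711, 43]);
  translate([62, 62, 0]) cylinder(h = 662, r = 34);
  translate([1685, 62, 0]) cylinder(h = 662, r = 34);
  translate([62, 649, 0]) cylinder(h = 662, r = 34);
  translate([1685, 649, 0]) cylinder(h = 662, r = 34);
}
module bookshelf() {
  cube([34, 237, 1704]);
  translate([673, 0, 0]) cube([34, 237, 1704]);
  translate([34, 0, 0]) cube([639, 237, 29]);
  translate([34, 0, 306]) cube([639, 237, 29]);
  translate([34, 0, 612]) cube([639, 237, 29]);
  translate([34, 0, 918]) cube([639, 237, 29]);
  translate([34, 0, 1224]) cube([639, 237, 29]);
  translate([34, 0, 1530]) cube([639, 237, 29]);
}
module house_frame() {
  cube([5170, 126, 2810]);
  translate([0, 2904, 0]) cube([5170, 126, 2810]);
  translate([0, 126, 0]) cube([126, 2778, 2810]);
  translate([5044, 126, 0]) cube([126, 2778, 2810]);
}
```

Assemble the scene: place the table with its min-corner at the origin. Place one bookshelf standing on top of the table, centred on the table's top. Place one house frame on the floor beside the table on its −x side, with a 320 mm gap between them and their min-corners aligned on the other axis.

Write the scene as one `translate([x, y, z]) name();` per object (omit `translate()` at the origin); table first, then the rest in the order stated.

table();
translate([520, 237, 705]) bookshelf();
translate([-5490, 0, 0]) house_frame();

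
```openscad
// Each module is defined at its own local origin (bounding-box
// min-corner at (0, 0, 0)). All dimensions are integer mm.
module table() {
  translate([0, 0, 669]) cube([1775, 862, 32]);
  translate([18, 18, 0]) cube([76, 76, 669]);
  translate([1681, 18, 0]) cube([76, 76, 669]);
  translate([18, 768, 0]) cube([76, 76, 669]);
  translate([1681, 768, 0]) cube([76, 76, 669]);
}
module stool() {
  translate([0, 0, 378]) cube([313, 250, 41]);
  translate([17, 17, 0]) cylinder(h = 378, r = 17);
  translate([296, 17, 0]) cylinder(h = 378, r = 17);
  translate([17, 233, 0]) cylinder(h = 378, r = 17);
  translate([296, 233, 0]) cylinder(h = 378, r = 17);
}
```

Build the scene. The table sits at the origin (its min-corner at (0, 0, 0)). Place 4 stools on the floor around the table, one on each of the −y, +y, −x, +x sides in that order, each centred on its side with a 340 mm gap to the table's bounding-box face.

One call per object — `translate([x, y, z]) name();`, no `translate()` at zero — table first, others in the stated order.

table();
translate([731, -590, 0]) stool();
translate([731, 1202, 0]) stool();
translate([-653, 306, 0]) stool();
translate([2115, 306, 0]) stool();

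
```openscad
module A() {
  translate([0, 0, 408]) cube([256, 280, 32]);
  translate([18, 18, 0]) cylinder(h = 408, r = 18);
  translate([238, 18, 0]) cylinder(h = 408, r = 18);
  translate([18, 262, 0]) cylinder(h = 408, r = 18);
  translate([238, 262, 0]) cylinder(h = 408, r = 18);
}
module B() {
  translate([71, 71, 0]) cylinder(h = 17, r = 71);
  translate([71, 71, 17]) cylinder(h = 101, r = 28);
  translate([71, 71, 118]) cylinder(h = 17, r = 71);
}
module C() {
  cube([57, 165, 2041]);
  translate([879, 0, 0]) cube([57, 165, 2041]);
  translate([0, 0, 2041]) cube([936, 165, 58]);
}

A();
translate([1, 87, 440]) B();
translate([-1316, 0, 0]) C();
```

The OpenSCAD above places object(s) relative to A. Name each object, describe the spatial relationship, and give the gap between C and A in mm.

A is a stool. B is a spool. C is a door frame. The spool is on top of the stool. The door frame is on the floor beside the stool on its −x side. The gap between the door frame and the stool is 380 mm.

The door frame's nearest face is 380 mm from the stool's −x face.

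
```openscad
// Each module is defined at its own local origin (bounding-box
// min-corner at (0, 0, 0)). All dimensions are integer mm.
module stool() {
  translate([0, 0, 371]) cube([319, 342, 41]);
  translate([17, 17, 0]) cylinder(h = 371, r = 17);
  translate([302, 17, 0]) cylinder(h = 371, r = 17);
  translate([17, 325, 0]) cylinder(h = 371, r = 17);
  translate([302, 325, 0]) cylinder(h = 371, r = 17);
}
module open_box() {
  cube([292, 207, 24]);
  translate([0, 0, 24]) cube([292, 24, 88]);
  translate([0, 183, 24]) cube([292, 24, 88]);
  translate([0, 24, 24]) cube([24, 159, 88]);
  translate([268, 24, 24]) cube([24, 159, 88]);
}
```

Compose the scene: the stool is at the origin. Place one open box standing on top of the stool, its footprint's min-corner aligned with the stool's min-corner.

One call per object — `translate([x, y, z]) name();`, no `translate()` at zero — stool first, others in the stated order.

stool();
translate([0, 0, 412]) open_box();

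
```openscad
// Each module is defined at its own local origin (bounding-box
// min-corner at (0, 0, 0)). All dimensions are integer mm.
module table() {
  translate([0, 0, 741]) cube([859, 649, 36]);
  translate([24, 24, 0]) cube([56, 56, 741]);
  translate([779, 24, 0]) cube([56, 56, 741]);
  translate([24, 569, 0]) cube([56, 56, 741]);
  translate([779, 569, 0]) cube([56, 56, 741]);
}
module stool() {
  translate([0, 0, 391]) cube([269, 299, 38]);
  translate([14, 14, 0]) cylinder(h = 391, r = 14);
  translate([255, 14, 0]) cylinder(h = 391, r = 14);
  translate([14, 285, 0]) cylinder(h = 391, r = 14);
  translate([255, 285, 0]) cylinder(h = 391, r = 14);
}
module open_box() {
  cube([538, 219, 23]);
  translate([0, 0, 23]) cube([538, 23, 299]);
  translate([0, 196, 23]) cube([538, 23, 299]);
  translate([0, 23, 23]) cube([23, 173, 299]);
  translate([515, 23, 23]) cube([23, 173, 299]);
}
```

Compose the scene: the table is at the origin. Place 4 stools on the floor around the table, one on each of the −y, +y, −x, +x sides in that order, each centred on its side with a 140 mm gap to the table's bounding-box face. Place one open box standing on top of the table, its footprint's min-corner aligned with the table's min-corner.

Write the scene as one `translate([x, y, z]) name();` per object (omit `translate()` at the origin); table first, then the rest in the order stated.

table();
translate([295, -439, 0]) stool();
translate([295, 789, 0]) stool();
translate([-409, 175, 0]) stool();
translate([999, 175, 0]) stool();
translate([0, 0, 777]) open_box();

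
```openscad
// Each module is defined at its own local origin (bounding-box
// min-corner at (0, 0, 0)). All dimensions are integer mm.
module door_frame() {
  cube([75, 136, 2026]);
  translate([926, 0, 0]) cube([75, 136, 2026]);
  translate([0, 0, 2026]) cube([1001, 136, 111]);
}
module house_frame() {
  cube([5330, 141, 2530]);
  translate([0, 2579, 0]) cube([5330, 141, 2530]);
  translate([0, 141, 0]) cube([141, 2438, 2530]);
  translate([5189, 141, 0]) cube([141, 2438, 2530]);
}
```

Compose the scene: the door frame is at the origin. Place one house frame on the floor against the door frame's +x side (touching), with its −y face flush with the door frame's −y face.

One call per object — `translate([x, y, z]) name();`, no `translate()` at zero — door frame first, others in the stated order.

door_frame();
translate([1001, 0, 0]) house_frame();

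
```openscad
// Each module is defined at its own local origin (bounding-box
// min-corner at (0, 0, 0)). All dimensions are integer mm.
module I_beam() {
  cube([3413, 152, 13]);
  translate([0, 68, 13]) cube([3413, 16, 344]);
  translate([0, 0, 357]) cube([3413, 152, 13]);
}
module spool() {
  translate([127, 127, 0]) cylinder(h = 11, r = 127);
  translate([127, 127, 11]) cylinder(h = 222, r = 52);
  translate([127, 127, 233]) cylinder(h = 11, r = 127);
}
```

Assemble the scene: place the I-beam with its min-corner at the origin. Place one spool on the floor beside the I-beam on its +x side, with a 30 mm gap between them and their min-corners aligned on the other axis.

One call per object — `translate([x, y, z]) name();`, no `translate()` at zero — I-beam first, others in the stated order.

I_beam();
translate([3443, 0, 0]) spool();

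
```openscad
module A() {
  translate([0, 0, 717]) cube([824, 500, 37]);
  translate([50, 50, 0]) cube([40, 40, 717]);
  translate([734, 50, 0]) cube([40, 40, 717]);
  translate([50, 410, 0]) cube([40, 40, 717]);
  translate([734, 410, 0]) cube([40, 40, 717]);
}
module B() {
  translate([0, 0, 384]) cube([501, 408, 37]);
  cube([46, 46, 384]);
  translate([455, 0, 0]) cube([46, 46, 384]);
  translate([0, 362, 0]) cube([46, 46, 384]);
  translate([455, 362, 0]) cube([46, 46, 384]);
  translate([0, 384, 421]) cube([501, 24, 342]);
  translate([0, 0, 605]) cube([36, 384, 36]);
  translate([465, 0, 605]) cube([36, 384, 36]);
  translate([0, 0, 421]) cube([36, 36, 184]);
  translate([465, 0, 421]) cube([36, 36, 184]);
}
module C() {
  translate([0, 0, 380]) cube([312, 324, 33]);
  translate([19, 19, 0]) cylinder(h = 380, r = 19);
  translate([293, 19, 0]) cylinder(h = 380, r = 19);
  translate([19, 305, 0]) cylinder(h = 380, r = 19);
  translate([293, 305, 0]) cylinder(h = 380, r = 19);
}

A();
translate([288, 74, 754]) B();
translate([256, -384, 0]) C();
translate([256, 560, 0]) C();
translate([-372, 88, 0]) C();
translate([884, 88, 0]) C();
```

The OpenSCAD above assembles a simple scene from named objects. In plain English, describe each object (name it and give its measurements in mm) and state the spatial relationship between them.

A is a table with a 824×500 mm rectangular top, 37 mm thick, top surface at z = 754 mm, supported by four 40×40 mm square legs, each inset 50 mm from the nearest pair of top edges, running from the floor.

B is a chair: 501×408 mm seat, 37 mm thick, top at z = 421 mm, on four 46 mm square corner legs flush with the seat edges. A 24 mm thick backrest slab spans the full seat width, extending 342 mm above the seat top, its back face flush with the seat's +y edge. Two armrests of 36×36 mm section run along each side from the seat's front edge to the front of the backrest, top faces 220 mm above the seat top and outer faces flush with the seat's x-edges; a 36×36 mm post under the front of each armrest stands on the seat at the front corner.

C is a simple wooden stool: a rectangular seat 312 mm (x) by 324 mm (y), 33 mm thick, top face at z = 413 mm, on four round legs, each 38 mm in diameter. The legs rest on z = 0, each leg's axis is inset half a diameter from the nearest pair of seat edges (so the leg's bounding box is flush with the corner).

The chair is on top of the table. Four stools sit around the table at the −y, +y, −x, +x sides.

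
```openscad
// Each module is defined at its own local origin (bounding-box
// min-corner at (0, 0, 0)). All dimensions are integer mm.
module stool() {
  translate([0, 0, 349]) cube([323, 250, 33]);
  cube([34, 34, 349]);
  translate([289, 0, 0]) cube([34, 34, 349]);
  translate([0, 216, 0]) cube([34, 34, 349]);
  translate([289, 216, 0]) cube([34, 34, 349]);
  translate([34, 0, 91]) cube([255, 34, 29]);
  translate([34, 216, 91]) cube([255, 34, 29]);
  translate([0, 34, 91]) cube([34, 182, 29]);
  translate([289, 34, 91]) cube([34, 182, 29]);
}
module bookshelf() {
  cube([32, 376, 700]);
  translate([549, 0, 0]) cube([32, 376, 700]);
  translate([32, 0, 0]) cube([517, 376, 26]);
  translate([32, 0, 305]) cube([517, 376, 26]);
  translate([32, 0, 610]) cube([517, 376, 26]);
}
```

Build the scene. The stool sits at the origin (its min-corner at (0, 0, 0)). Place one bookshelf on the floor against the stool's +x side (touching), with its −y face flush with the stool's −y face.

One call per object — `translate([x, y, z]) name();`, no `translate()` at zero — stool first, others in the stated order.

stool();
translate([323, 0, 0]) bookshelf();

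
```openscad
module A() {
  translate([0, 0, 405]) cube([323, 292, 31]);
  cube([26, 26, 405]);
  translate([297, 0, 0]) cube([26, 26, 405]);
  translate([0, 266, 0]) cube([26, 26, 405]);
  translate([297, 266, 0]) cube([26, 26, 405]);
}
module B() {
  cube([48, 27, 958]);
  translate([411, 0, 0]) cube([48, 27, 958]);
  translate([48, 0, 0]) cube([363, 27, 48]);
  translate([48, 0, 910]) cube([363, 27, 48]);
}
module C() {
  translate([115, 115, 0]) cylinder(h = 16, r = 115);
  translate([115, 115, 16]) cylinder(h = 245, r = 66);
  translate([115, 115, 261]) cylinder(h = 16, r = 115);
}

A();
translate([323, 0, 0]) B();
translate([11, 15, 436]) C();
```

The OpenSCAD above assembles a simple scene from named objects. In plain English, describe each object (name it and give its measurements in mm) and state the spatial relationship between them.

A is a four-legged stool. The seat is 323×292 mm, 31 mm thick, top at z = 436 mm. It stands on four square legs, each 26×26 mm in cross-section, from z = 0 to the seat underside, each flush with a corner of the seat.

B is a rectangular picture frame lying in the x–z plane (depth along y). The opening is 363 mm wide (x) by 862 mm tall (z), surrounded by a border 48 mm wide on all four sides. The frame is 27 mm deep and is made of two full-height vertical stiles with two horizontal rails fitted between them.

C is a spool: two coaxial disc flanges of radius 115 mm and thickness 16 mm, joined by a core cylinder of radius 66 mm and height 245 mm. The lower flange rests on z = 0 and the three cylinders share a vertical axis.

The picture frame is against the stool's +x side, with their −y faces flush. The spool is on top of the stool.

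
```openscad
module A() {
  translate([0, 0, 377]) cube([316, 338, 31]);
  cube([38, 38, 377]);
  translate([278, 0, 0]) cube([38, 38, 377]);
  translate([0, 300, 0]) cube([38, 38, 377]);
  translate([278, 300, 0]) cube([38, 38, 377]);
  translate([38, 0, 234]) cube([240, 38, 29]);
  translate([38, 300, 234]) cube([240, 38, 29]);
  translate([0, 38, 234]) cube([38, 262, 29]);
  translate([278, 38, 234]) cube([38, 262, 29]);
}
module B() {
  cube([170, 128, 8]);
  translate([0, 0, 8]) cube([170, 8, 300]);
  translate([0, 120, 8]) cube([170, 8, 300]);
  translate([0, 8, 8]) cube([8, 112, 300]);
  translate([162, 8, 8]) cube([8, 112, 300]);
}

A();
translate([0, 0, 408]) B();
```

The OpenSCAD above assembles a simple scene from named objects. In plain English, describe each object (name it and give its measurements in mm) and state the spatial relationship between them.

A is a simple wooden stool: a rectangular seat 316 mm (x) by 338 mm (y), 31 mm thick, top face at z = 408 mm, on four square legs, each 38×38 mm in cross-section. The legs rest on z = 0, each flush with a corner of the seat. Four stretchers, 38 mm wide and 29 mm tall, connect adjacent legs with their undersides at z = 234 mm, each running between the inner faces of the legs it joins and aligned with the legs' outer faces on the other axis.

B is an open storage box with external size 170×128×308 mm and wall thickness 8 mm (the base is also 8 mm thick). The base covers the whole footprint; the four walls stand on the base, with the y-facing walls full-width and the x-facing walls fitting between their inner faces.

The open box is on top of the stool.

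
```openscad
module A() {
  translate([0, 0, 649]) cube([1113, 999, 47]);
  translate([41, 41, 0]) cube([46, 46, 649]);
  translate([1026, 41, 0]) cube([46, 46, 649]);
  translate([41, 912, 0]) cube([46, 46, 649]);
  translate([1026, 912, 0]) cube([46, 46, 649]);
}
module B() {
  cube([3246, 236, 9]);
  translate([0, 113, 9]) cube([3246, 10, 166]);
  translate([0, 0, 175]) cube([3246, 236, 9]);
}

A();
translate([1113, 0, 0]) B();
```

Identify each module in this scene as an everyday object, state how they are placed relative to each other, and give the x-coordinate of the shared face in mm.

A is a table. B is an I-beam. The I-beam is against the table's +x side, with their −y faces flush. The x-coordinate of the shared face is 1113 mm.

The table's +x face and the I-beam's −x face are both at x = 1113 mm.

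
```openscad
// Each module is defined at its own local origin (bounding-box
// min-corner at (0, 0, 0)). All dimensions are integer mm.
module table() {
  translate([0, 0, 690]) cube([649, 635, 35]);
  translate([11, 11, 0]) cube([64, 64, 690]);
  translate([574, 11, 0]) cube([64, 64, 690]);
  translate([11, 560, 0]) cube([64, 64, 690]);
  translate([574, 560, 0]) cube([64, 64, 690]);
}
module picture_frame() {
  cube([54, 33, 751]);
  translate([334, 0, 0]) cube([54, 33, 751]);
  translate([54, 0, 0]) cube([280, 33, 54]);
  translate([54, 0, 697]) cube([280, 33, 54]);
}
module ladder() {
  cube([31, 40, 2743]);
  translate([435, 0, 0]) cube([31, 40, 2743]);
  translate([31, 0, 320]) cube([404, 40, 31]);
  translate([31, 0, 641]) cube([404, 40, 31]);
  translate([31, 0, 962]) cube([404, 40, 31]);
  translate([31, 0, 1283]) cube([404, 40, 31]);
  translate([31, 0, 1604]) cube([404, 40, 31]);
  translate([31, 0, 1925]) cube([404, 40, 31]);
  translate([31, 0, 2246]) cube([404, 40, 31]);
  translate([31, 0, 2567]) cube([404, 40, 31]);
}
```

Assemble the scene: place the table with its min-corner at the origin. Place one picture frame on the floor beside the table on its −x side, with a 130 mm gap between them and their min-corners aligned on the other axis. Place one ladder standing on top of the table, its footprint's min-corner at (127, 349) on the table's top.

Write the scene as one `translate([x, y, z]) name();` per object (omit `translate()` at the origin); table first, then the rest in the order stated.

table();
translate([-518, 0, 0]) picture_frame();
translate([127, 349, 725]) ladder();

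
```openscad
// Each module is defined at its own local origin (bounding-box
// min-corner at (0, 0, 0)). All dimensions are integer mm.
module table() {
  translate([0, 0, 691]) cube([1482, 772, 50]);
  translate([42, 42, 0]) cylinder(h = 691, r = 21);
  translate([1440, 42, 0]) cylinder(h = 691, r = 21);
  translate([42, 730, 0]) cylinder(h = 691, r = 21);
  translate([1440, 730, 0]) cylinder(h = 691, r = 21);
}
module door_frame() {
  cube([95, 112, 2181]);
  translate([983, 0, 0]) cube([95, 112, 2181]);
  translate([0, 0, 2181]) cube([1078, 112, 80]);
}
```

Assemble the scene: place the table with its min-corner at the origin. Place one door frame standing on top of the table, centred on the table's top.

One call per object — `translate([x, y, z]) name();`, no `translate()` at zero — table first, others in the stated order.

table();
translate([202, 330, 741]) door_frame();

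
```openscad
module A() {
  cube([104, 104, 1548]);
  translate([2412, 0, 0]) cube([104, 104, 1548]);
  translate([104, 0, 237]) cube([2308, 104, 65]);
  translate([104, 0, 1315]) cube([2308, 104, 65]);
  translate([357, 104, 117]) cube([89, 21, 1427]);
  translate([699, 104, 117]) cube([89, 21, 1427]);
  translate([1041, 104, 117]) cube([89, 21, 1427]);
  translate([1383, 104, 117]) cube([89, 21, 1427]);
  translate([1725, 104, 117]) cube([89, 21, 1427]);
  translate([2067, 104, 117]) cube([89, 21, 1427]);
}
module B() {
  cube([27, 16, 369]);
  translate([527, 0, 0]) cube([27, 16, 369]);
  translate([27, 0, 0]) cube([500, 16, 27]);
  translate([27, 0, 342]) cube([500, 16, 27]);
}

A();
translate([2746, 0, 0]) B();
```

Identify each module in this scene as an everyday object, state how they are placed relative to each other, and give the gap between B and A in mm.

A is a fence section. B is a picture frame. The picture frame is on the floor beside the fence section on its +x side. The gap between the picture frame and the fence section is 230 mm.

The picture frame's nearest face is 230 mm from the fence section's +x face.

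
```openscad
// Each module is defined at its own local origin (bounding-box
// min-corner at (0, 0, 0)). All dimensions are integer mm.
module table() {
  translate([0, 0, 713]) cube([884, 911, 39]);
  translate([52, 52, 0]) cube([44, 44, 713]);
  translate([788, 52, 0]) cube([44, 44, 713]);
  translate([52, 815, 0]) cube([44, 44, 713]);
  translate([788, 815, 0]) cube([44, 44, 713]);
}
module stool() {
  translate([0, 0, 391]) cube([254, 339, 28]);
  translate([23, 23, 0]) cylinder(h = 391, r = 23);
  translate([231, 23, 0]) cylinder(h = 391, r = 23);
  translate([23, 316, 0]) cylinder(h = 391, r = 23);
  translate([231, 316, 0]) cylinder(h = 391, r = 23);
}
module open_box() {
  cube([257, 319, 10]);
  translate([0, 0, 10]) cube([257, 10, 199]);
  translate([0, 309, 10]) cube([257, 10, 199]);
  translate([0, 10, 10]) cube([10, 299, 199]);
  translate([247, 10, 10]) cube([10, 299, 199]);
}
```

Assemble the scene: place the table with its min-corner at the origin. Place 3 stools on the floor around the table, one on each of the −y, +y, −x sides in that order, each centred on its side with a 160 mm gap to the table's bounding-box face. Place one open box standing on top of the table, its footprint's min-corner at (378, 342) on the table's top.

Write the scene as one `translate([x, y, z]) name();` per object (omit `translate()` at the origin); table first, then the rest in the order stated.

table();
translate([315, -499, 0]) stool();
translate([315, 1071, 0]) stool();
translate([-414, 286, 0]) stool();
translate([378, 342, 752]) open_box();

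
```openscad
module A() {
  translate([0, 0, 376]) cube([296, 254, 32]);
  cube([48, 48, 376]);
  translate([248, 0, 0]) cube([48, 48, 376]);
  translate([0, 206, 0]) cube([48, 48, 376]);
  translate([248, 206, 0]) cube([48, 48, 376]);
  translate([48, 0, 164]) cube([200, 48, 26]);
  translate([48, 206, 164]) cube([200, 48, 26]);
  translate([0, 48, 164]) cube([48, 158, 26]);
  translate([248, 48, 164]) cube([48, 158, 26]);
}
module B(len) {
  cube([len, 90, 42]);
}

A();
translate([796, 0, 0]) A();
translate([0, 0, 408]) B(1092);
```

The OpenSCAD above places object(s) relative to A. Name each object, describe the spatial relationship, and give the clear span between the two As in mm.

Second stool starts at x = 796; first ends at x = 296; clear span = 796 − 296 = 500 mm.

A is a stool. B is a beam. A beam spans the tops of two stools. The clear span between the two stools is 500 mm.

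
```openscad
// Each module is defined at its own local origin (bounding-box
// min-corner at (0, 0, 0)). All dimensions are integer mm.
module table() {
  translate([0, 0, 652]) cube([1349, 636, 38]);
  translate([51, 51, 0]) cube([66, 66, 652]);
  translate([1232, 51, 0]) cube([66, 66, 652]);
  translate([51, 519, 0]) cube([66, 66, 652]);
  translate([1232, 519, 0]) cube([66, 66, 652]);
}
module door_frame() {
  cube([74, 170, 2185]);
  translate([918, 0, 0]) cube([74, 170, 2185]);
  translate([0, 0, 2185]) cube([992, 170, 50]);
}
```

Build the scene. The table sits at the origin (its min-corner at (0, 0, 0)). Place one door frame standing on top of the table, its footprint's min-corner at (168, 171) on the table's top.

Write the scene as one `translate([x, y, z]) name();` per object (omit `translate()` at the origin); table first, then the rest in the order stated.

table();
translate([168, 171, 690]) door_frame();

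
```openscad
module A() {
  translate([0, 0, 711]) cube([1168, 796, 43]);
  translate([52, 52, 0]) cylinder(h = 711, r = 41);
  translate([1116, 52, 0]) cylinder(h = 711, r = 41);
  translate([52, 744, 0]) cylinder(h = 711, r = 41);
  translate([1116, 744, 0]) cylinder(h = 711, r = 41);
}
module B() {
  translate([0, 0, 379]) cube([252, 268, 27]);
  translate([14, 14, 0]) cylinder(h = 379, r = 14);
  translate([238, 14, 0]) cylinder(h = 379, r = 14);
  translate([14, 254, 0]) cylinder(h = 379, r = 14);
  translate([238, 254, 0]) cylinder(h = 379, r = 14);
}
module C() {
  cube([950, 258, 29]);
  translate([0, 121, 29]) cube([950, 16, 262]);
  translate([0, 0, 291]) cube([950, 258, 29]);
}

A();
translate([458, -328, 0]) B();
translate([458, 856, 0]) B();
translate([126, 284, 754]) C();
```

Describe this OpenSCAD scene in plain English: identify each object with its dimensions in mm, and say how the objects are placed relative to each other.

A is a table: top 1168 mm (x) × 796 mm (y), 43 mm thick, upper face at z = 754 mm, on four round legs of 82 mm diameter, each leg's bounding box inset 11 mm from the nearest pair of top edges, running from z = 0 to the bottom of the top.

B is a four-legged stool. The seat is 252×268 mm, 27 mm thick, top at z = 406 mm. It stands on four round legs, each 28 mm in diameter, from z = 0 to the seat underside, each leg's axis is inset half a diameter from the nearest pair of seat edges (so the leg's bounding box is flush with the corner).

C is an I-beam lying along x, 950 mm long. Overall section height 320 mm. Two flanges 258 mm wide (y) and 29 mm thick, one on the floor and one at the top; a web 16 mm thick runs between them, centred on the flange width.

Two stools sit around the table at the −y, +y sides. The I-beam is on top of the table.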